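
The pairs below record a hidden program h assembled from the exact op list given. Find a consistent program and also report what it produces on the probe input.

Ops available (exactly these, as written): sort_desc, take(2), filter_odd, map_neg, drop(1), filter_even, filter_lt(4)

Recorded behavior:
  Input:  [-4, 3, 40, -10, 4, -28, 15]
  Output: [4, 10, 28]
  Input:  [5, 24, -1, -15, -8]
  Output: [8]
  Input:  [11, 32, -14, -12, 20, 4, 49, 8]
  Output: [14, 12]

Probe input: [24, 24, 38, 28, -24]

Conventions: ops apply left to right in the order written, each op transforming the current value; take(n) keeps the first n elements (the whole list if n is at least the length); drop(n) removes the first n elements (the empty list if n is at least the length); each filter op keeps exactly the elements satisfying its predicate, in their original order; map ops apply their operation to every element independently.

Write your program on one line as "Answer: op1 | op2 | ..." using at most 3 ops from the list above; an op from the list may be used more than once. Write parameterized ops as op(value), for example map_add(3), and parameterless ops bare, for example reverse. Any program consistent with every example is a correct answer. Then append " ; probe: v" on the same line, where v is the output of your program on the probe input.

filter_lt(4) | filter_even | map_neg ; probe: [24]

Check, running the answer program on each example:
  [-4, 3, 40, -10, 4, -28, 15] -> [-4, 3, -10, -28] -> [-4, -10, -28] -> [4, 10, 28]
  [5, 24, -1, -15, -8] -> [-1, -15, -8] -> [-8] -> [8]
  [11, 32, -14, -12, 20, 4, 49, 8] -> [-14, -12] -> [-14, -12] -> [14, 12]
  probe: [24, 24, 38, 28, -24] -> [-24] -> [-24] -> [24]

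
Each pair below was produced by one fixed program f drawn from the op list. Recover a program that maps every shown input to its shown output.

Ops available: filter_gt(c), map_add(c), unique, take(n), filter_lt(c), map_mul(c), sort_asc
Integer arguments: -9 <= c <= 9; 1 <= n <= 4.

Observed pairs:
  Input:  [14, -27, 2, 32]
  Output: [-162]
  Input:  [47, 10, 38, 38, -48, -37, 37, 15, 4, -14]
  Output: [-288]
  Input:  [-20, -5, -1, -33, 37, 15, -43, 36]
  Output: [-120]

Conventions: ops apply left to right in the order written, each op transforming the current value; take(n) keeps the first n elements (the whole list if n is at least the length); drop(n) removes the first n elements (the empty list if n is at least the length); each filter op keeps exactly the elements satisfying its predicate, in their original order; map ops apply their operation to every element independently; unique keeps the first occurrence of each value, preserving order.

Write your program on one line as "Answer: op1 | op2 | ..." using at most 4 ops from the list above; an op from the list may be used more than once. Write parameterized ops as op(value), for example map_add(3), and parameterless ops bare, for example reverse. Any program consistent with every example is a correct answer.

filter_lt(6) | map_mul(2) | take(1) | map_mul(3)

Check, running the answer program on each example:
  [14, -27, 2, 32] -> [-27, 2] -> [-54, 4] -> [-54] -> [-162]
  [47, 10, 38, 38, -48, -37, 37, 15, 4, -14] -> [-48, -37, 4, -14] -> [-96, -74, 8, -28] -> [-96] -> [-288]
  [-20, -5, -1, -33, 37, 15, -43, 36] -> [-20, -5, -1, -33, -43] -> [-40, -10, -2, -66, -86] -> [-40] -> [-120]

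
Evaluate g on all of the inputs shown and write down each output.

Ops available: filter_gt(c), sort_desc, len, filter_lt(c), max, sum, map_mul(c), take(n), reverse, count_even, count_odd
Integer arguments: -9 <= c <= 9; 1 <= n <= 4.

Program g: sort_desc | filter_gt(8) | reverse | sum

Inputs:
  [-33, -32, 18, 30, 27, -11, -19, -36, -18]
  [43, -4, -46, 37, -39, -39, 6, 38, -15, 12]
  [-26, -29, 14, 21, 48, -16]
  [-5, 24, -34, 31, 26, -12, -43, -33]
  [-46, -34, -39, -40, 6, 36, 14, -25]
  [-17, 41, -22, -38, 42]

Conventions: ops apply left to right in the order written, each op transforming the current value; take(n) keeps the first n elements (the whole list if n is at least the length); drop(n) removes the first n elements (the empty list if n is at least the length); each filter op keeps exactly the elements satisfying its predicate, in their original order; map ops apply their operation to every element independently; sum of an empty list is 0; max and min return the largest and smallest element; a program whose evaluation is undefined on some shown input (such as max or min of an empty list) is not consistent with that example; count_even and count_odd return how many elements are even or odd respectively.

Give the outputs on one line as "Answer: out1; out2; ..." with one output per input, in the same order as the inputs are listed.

75; 130; 83; 81; 50; 83

Execution, op by op:
  [-33, -32, 18, 30, 27, -11, -19, -36, -18] -> [30, 27, 18, -11, -18, -19, -32, -33, -36] -> [30, 27, 18] -> [18, 27, 30] -> 75
  [43, -4, -46, 37, -39, -39, 6, 38, -15, 12] -> [43, 38, 37, 12, 6, -4, -15, -39, -39, -46] -> [43, 38, 37, 12] -> [12, 37, 38, 43] -> 130
  [-26, -29, 14, 21, 48, -16] -> [48, 21, 14, -16, -26, -29] -> [48, 21, 14] -> [14, 21, 48] -> 83
  [-5, 24, -34, 31, 26, -12, -43, -33] -> [31, 26, 24, -5, -12, -33, -34, -43] -> [31, 26, 24] -> [24, 26, 31] -> 81
  [-46, -34, -39, -40, 6, 36, 14, -25] -> [36, 14, 6, -25, -34, -39, -40, -46] -> [36, 14] -> [14, 36] -> 50
  [-17, 41, -22, -38, 42] -> [42, 41, -17, -22, -38] -> [42, 41] -> [41, 42] -> 83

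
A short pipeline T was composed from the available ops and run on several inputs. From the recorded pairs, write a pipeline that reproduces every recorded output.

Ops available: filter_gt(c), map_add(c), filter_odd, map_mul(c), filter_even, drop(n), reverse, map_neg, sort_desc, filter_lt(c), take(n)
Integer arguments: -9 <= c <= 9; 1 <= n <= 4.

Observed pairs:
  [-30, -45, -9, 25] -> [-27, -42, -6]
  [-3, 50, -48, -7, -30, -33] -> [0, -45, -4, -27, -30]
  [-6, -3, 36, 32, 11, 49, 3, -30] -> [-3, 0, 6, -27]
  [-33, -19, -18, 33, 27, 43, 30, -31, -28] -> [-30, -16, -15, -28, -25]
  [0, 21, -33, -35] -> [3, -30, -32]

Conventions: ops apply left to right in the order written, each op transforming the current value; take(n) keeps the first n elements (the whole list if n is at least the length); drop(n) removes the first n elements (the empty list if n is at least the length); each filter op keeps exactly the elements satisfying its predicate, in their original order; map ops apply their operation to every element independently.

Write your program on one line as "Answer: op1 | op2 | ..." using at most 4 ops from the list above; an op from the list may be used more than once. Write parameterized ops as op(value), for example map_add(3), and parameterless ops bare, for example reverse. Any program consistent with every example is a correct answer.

map_add(-4) | filter_lt(4) | map_add(7)

Check, running the answer program on each example:
  [-30, -45, -9, 25] -> [-34, -49, -13, 21] -> [-34, -49, -13] -> [-27, -42, -6]
  [-3, 50, -48, -7, -30, -33] -> [-7, 46, -52, -11, -34, -37] -> [-7, -52, -11, -34, -37] -> [0, -45, -4, -27, -30]
  [-6, -3, 36, 32, 11, 49, 3, -30] -> [-10, -7, 32, 28, 7, 45, -1, -34] -> [-10, -7, -1, -34] -> [-3, 0, 6, -27]
  [-33, -19, -18, 33, 27, 43, 30, -31, -28] -> [-37, -23, -22, 29, 23, 39, 26, -35, -32] -> [-37, -23, -22, -35, -32] -> [-30, -16, -15, -28, -25]
  [0, 21, -33, -35] -> [-4, 17, -37, -39] -> [-4, -37, -39] -> [3, -30, -32]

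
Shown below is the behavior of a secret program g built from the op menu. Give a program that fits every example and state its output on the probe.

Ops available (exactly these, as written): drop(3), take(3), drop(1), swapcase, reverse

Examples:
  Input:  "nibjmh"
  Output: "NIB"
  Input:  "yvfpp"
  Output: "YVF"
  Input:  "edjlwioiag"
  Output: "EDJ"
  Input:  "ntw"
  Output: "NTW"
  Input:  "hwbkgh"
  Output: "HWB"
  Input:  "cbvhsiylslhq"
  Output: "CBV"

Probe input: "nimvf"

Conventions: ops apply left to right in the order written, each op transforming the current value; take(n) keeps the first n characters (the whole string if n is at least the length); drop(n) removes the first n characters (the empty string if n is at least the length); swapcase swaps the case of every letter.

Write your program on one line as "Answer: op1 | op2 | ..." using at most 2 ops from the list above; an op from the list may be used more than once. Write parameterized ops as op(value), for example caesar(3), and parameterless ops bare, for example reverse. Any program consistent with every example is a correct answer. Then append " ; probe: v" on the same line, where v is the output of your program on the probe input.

swapcase | take(3) ; probe: "NIM"

Check, running the answer program on each example:
  "nibjmh" -> "NIBJMH" -> "NIB"
  "yvfpp" -> "YVFPP" -> "YVF"
  "edjlwioiag" -> "EDJLWIOIAG" -> "EDJ"
  "ntw" -> "NTW" -> "NTW"
  "hwbkgh" -> "HWBKGH" -> "HWB"
  "cbvhsiylslhq" -> "CBVHSIYLSLHQ" -> "CBV"
  probe: "nimvf" -> "NIMVF" -> "NIM"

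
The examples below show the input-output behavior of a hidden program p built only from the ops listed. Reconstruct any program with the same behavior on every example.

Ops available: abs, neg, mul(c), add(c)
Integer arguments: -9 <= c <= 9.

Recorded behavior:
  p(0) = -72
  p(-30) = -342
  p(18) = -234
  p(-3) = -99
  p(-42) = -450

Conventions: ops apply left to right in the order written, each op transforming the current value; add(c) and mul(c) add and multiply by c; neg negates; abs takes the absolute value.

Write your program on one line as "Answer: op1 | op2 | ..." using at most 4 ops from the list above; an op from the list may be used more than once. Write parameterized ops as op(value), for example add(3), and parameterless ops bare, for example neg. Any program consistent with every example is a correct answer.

abs | add(8) | mul(-9)

Check, running the answer program on each example:
  0 -> 0 -> 8 -> -72
  -30 -> 30 -> 38 -> -342
  18 -> 18 -> 26 -> -234
  -3 -> 3 -> 11 -> -99
  -42 -> 42 -> 50 -> -450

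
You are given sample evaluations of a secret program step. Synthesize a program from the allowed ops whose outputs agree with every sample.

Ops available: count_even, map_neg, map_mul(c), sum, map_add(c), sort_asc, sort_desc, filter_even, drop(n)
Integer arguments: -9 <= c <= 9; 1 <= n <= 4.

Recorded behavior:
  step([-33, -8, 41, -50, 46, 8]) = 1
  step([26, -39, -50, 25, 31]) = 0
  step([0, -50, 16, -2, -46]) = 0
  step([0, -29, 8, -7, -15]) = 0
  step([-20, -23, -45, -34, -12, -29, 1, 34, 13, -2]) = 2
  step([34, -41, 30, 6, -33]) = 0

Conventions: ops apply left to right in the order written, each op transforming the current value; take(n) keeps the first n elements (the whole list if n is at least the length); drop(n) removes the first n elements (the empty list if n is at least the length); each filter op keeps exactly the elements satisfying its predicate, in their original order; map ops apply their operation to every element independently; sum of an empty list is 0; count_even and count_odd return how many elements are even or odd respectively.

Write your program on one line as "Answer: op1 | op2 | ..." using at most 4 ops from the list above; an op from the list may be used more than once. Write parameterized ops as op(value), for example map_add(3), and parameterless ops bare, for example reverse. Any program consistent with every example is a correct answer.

drop(4) | drop(1) | count_even

Check, running the answer program on each example:
  [-33, -8, 41, -50, 46, 8] -> [46, 8] -> [8] -> 1
  [26, -39, -50, 25, 31] -> [31] -> [] -> 0
  [0, -50, 16, -2, -46] -> [-46] -> [] -> 0
  [0, -29, 8, -7, -15] -> [-15] -> [] -> 0
  [-20, -23, -45, -34, -12, -29, 1, 34, 13, -2] -> [-12, -29, 1, 34, 13, -2] -> [-29, 1, 34, 13, -2] -> 2
  [34, -41, 30, 6, -33] -> [-33] -> [] -> 0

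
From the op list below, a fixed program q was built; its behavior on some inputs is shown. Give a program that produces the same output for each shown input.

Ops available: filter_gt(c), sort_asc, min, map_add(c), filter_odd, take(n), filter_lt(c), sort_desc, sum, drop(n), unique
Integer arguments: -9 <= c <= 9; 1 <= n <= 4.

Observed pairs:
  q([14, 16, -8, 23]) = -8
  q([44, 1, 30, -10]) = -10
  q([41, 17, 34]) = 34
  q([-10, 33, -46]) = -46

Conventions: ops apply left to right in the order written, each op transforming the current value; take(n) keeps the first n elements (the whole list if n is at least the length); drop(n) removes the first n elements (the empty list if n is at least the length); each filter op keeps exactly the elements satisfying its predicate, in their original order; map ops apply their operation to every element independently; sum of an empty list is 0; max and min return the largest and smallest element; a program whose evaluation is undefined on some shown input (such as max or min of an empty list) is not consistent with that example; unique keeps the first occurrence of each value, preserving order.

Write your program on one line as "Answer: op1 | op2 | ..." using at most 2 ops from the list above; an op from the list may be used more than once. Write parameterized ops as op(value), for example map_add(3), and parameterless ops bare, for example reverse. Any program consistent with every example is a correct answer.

drop(2) | min

Check, running the answer program on each example:
  [14, 16, -8, 23] -> [-8, 23] -> -8
  [44, 1, 30, -10] -> [30, -10] -> -10
  [41, 17, 34] -> [34] -> 34
  [-10, 33, -46] -> [-46] -> -46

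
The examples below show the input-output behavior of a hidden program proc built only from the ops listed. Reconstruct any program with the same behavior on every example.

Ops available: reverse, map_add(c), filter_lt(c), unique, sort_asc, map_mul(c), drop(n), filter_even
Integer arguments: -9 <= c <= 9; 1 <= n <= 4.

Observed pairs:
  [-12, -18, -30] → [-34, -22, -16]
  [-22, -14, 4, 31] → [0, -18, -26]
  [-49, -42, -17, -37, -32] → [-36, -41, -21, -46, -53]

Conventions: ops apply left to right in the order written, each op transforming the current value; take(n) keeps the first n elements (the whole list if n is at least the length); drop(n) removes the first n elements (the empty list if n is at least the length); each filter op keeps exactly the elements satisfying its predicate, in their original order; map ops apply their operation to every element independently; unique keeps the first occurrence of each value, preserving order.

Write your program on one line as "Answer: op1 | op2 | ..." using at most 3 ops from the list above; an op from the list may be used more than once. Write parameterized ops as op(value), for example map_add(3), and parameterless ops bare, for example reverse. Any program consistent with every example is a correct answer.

map_add(-4) | reverse | filter_lt(9)

Check, running the answer program on each example:
  [-12, -18, -30] -> [-16, -22, -34] -> [-34, -22, -16] -> [-34, -22, -16]
  [-22, -14, 4, 31] -> [-26, -18, 0, 27] -> [27, 0, -18, -26] -> [0, -18, -26]
  [-49, -42, -17, -37, -32] -> [-53, -46, -21, -41, -36] -> [-36, -41, -21, -46, -53] -> [-36, -41, -21, -46, -53]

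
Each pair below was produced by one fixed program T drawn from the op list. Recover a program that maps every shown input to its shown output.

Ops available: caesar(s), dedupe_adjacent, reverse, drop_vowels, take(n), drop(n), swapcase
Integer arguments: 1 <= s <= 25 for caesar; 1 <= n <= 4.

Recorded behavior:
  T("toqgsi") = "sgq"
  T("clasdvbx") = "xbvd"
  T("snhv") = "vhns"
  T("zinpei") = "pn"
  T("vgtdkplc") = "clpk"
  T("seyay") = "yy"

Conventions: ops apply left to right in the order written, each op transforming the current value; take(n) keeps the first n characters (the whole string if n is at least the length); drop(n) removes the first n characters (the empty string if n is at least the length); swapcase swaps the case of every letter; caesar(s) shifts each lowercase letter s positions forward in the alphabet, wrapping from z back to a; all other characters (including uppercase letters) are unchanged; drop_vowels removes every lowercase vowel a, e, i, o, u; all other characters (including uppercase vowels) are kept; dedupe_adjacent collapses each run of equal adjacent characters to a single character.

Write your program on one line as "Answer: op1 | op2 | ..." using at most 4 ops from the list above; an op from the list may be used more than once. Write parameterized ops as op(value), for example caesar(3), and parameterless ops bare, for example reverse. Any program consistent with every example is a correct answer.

reverse | take(4) | drop_vowels

Check, running the answer program on each example:
  "toqgsi" -> "isgqot" -> "isgq" -> "sgq"
  "clasdvbx" -> "xbvdsalc" -> "xbvd" -> "xbvd"
  "snhv" -> "vhns" -> "vhns" -> "vhns"
  "zinpei" -> "iepniz" -> "iepn" -> "pn"
  "vgtdkplc" -> "clpkdtgv" -> "clpk" -> "clpk"
  "seyay" -> "yayes" -> "yaye" -> "yy"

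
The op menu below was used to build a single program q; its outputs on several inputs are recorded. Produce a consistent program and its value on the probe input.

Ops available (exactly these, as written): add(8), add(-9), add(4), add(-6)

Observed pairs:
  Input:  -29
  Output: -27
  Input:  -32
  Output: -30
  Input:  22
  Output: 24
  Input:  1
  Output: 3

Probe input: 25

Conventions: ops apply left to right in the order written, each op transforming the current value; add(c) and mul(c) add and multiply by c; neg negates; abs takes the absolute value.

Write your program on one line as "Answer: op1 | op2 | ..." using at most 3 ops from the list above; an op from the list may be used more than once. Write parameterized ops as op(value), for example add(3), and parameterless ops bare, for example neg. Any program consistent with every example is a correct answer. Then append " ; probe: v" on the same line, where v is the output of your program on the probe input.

add(-6) | add(8) ; probe: 27

Check, running the answer program on each example:
  -29 -> -35 -> -27
  -32 -> -38 -> -30
  22 -> 16 -> 24
  1 -> -5 -> 3
  probe: 25 -> 19 -> 27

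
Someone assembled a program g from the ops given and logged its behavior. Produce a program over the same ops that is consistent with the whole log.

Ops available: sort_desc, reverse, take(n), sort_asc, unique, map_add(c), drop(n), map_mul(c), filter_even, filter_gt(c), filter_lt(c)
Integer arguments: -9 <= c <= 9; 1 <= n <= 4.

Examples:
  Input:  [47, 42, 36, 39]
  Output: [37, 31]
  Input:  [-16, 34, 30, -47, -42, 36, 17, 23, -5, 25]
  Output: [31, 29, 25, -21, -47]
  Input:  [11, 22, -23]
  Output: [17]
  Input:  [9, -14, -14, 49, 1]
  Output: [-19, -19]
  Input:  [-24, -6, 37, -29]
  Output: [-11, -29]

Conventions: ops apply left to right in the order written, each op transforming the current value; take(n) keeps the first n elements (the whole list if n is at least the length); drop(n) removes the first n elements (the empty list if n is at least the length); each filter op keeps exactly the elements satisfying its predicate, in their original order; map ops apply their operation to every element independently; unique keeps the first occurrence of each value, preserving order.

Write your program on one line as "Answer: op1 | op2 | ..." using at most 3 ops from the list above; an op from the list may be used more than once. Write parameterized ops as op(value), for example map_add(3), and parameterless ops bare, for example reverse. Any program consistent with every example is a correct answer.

filter_even | map_add(-5) | sort_desc

Check, running the answer program on each example:
  [47, 42, 36, 39] -> [42, 36] -> [37, 31] -> [37, 31]
  [-16, 34, 30, -47, -42, 36, 17, 23, -5, 25] -> [-16, 34, 30, -42, 36] -> [-21, 29, 25, -47, 31] -> [31, 29, 25, -21, -47]
  [11, 22, -23] -> [22] -> [17] -> [17]
  [9, -14, -14, 49, 1] -> [-14, -14] -> [-19, -19] -> [-19, -19]
  [-24, -6, 37, -29] -> [-24, -6] -> [-29, -11] -> [-11, -29]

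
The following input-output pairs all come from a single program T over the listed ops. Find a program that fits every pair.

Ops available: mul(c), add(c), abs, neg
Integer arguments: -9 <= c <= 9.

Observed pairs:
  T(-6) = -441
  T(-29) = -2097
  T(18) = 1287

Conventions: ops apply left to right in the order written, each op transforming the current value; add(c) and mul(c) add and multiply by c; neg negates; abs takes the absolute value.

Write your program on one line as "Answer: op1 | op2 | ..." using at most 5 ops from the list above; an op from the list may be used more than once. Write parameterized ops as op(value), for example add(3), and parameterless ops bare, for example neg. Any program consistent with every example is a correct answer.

neg | mul(-8) | add(-1) | mul(9)

Check, running the answer program on each example:
  -6 -> 6 -> -48 -> -49 -> -441
  -29 -> 29 -> -232 -> -233 -> -2097
  18 -> -18 -> 144 -> 143 -> 1287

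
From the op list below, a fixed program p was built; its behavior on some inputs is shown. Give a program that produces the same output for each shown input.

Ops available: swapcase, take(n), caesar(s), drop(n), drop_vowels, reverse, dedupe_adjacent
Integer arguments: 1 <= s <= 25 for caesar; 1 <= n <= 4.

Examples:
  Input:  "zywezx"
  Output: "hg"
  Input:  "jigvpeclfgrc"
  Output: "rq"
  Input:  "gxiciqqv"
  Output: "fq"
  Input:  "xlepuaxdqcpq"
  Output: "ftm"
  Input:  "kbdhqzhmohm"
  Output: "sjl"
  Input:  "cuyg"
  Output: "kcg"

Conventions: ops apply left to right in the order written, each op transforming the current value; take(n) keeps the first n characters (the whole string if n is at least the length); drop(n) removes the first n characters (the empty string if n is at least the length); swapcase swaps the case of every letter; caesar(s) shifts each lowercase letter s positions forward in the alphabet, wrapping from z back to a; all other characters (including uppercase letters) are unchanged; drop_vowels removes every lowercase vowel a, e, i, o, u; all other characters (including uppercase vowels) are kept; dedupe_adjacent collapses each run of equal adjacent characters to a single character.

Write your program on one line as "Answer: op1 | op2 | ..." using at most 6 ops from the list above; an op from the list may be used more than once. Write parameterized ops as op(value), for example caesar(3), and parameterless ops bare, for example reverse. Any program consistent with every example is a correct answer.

caesar(8) | swapcase | take(3) | swapcase | drop_vowels

Check, running the answer program on each example:
  "zywezx" -> "hgemhf" -> "HGEMHF" -> "HGE" -> "hge" -> "hg"
  "jigvpeclfgrc" -> "rqodxmktnozk" -> "RQODXMKTNOZK" -> "RQO" -> "rqo" -> "rq"
  "gxiciqqv" -> "ofqkqyyd" -> "OFQKQYYD" -> "OFQ" -> "ofq" -> "fq"
  "xlepuaxdqcpq" -> "ftmxciflykxy" -> "FTMXCIFLYKXY" -> "FTM" -> "ftm" -> "ftm"
  "kbdhqzhmohm" -> "sjlpyhpuwpu" -> "SJLPYHPUWPU" -> "SJL" -> "sjl" -> "sjl"
  "cuyg" -> "kcgo" -> "KCGO" -> "KCG" -> "kcg" -> "kcg"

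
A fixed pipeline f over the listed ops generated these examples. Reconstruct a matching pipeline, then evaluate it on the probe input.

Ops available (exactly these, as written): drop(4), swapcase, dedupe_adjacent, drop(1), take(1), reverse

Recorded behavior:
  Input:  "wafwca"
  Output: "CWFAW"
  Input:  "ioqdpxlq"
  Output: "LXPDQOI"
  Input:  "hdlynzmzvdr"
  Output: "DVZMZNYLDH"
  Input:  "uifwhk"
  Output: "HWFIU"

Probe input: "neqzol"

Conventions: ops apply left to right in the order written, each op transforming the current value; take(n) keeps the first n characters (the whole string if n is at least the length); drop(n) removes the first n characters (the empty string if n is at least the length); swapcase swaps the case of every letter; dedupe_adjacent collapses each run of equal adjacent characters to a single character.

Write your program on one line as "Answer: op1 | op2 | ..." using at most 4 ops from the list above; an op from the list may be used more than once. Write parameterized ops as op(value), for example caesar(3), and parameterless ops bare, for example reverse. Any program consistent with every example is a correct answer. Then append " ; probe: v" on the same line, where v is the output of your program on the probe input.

reverse | swapcase | drop(1) ; probe: "OZQEN"

Check, running the answer program on each example:
  "wafwca" -> "acwfaw" -> "ACWFAW" -> "CWFAW"
  "ioqdpxlq" -> "qlxpdqoi" -> "QLXPDQOI" -> "LXPDQOI"
  "hdlynzmzvdr" -> "rdvzmznyldh" -> "RDVZMZNYLDH" -> "DVZMZNYLDH"
  "uifwhk" -> "khwfiu" -> "KHWFIU" -> "HWFIU"
  probe: "neqzol" -> "lozqen" -> "LOZQEN" -> "OZQEN"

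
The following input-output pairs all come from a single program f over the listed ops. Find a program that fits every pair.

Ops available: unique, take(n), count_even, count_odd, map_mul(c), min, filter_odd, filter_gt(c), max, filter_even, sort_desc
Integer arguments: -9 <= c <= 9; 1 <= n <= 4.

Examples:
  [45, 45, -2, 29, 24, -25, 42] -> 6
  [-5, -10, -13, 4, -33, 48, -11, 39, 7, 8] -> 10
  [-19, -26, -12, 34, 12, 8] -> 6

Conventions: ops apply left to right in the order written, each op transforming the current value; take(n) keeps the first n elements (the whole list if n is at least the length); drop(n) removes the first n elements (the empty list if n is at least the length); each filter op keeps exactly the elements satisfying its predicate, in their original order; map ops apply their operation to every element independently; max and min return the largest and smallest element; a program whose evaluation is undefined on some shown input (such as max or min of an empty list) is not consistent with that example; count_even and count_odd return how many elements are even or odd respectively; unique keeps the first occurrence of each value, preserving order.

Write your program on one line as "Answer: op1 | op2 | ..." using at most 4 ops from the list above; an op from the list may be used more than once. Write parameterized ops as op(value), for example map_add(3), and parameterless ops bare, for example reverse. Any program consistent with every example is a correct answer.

unique | map_mul(-8) | count_even

Check, running the answer program on each example:
  [45, 45, -2, 29, 24, -25, 42] -> [45, -2, 29, 24, -25, 42] -> [-360, 16, -232, -192, 200, -336] -> 6
  [-5, -10, -13, 4, -33, 48, -11, 39, 7, 8] -> [-5, -10, -13, 4, -33, 48, -11, 39, 7, 8] -> [40, 80, 104, -32, 264, -384, 88, -312, -56, -64] -> 10
  [-19, -26, -12, 34, 12, 8] -> [-19, -26, -12, 34, 12, 8] -> [152, 208, 96, -272, -96, -64] -> 6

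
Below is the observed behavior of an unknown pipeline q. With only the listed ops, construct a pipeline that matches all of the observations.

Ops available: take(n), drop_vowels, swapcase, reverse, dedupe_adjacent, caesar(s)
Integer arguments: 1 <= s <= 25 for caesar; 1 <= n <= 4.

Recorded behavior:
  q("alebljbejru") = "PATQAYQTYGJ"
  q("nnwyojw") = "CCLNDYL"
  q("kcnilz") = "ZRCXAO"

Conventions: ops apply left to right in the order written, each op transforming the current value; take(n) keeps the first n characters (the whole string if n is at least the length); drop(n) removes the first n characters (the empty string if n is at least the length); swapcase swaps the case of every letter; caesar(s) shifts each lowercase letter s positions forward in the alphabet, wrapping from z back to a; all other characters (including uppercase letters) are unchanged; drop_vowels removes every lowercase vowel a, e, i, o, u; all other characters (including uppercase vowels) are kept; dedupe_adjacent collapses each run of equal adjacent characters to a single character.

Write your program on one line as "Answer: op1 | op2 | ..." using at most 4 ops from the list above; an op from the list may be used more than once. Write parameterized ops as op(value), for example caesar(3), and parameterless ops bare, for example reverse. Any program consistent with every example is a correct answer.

reverse | caesar(15) | swapcase | reverse

Check, running the answer program on each example:
  "alebljbejru" -> "urjebjlbela" -> "jgytqyaqtap" -> "JGYTQYAQTAP" -> "PATQAYQTYGJ"
  "nnwyojw" -> "wjoywnn" -> "lydnlcc" -> "LYDNLCC" -> "CCLNDYL"
  "kcnilz" -> "zlinck" -> "oaxcrz" -> "OAXCRZ" -> "ZRCXAO"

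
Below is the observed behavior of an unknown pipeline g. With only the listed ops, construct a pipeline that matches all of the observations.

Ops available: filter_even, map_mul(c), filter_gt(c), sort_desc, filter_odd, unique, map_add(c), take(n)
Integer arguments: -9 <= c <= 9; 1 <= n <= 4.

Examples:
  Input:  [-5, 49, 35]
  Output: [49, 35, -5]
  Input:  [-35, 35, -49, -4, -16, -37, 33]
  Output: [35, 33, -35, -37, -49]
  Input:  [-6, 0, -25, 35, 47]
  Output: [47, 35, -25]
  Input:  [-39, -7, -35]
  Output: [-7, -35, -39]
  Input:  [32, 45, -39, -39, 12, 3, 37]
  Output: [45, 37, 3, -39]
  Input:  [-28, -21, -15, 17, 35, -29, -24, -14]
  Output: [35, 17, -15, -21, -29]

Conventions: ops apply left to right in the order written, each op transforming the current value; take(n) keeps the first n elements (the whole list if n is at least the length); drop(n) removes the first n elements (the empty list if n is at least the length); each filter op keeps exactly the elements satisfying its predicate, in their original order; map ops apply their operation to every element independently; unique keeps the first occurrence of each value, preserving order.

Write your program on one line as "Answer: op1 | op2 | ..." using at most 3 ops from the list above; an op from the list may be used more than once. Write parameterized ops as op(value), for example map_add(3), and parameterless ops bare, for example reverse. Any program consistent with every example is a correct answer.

unique | filter_odd | sort_desc

Check, running the answer program on each example:
  [-5, 49, 35] -> [-5, 49, 35] -> [-5, 49, 35] -> [49, 35, -5]
  [-35, 35, -49, -4, -16, -37, 33] -> [-35, 35, -49, -4, -16, -37, 33] -> [-35, 35, -49, -37, 33] -> [35, 33, -35, -37, -49]
  [-6, 0, -25, 35, 47] -> [-6, 0, -25, 35, 47] -> [-25, 35, 47] -> [47, 35, -25]
  [-39, -7, -35] -> [-39, -7, -35] -> [-39, -7, -35] -> [-7, -35, -39]
  [32, 45, -39, -39, 12, 3, 37] -> [32, 45, -39, 12, 3, 37] -> [45, -39, 3, 37] -> [45, 37, 3, -39]
  [-28, -21, -15, 17, 35, -29, -24, -14] -> [-28, -21, -15, 17, 35, -29, -24, -14] -> [-21, -15, 17, 35, -29] -> [35, 17, -15, -21, -29]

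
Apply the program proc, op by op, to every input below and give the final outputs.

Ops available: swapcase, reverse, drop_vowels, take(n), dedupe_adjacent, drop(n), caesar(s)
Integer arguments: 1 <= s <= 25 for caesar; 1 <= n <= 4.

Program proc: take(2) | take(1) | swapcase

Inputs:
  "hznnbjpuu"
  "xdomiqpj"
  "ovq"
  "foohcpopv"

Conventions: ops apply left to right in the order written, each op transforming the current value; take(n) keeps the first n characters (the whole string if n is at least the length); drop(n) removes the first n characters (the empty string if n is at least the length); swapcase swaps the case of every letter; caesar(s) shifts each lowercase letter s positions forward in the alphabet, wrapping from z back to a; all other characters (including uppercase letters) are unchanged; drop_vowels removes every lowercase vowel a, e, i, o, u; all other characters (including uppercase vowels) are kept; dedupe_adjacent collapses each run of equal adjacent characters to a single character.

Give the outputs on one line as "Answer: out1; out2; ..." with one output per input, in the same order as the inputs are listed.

Execution, op by op:
  "hznnbjpuu" -> "hz" -> "h" -> "H"
  "xdomiqpj" -> "xd" -> "x" -> "X"
  "ovq" -> "ov" -> "o" -> "O"
  "foohcpopv" -> "fo" -> "f" -> "F"

"H"; "X"; "O"; "F"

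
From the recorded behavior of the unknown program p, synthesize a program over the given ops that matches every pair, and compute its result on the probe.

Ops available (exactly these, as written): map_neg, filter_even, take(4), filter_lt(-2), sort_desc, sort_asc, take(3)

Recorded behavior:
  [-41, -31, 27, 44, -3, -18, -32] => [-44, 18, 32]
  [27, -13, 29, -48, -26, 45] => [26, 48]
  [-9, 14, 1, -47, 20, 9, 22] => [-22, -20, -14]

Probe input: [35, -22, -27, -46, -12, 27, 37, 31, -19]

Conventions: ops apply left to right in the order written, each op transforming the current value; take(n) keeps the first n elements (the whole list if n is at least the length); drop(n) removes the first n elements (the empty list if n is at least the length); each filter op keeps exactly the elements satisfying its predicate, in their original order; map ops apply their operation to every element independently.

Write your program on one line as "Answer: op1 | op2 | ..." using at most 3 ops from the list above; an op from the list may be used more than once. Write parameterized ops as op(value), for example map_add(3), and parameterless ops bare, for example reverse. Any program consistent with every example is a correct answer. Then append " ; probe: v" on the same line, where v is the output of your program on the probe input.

filter_even | sort_desc | map_neg ; probe: [12, 22, 46]

Check, running the answer program on each example:
  [-41, -31, 27, 44, -3, -18, -32] -> [44, -18, -32] -> [44, -18, -32] -> [-44, 18, 32]
  [27, -13, 29, -48, -26, 45] -> [-48, -26] -> [-26, -48] -> [26, 48]
  [-9, 14, 1, -47, 20, 9, 22] -> [14, 20, 22] -> [22, 20, 14] -> [-22, -20, -14]
  probe: [35, -22, -27, -46, -12, 27, 37, 31, -19] -> [-22, -46, -12] -> [-12, -22, -46] -> [12, 22, 46]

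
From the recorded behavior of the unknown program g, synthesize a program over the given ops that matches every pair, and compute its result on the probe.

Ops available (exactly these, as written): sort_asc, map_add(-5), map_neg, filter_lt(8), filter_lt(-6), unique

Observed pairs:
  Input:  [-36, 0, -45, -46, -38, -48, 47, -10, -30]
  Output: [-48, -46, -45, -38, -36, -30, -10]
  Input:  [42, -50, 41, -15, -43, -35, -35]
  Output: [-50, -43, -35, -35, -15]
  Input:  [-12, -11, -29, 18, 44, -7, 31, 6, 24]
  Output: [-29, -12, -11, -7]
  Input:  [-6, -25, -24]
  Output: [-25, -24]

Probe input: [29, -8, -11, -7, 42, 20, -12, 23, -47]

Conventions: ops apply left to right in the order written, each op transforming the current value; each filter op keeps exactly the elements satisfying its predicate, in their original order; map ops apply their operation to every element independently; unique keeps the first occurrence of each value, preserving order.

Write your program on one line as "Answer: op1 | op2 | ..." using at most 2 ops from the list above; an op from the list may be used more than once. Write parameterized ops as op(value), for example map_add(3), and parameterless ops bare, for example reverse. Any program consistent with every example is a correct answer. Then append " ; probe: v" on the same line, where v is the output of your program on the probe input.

filter_lt(-6) | sort_asc ; probe: [-47, -12, -11, -8, -7]

Check, running the answer program on each example:
  [-36, 0, -45, -46, -38, -48, 47, -10, -30] -> [-36, -45, -46, -38, -48, -10, -30] -> [-48, -46, -45, -38, -36, -30, -10]
  [42, -50, 41, -15, -43, -35, -35] -> [-50, -15, -43, -35, -35] -> [-50, -43, -35, -35, -15]
  [-12, -11, -29, 18, 44, -7, 31, 6, 24] -> [-12, -11, -29, -7] -> [-29, -12, -11, -7]
  [-6, -25, -24] -> [-25, -24] -> [-25, -24]
  probe: [29, -8, -11, -7, 42, 20, -12, 23, -47] -> [-8, -11, -7, -12, -47] -> [-47, -12, -11, -8, -7]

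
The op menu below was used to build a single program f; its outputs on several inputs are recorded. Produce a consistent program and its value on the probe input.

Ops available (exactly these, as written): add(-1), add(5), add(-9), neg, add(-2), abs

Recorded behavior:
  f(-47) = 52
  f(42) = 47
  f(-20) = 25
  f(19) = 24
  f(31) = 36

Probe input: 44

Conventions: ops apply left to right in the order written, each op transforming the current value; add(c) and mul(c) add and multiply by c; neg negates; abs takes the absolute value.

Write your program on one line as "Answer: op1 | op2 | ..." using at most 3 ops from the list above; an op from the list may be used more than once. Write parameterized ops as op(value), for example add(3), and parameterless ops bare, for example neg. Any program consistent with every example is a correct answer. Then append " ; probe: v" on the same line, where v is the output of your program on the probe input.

neg | abs | add(5) ; probe: 49

Check, running the answer program on each example:
  -47 -> 47 -> 47 -> 52
  42 -> -42 -> 42 -> 47
  -20 -> 20 -> 20 -> 25
  19 -> -19 -> 19 -> 24
  31 -> -31 -> 31 -> 36
  probe: 44 -> -44 -> 44 -> 49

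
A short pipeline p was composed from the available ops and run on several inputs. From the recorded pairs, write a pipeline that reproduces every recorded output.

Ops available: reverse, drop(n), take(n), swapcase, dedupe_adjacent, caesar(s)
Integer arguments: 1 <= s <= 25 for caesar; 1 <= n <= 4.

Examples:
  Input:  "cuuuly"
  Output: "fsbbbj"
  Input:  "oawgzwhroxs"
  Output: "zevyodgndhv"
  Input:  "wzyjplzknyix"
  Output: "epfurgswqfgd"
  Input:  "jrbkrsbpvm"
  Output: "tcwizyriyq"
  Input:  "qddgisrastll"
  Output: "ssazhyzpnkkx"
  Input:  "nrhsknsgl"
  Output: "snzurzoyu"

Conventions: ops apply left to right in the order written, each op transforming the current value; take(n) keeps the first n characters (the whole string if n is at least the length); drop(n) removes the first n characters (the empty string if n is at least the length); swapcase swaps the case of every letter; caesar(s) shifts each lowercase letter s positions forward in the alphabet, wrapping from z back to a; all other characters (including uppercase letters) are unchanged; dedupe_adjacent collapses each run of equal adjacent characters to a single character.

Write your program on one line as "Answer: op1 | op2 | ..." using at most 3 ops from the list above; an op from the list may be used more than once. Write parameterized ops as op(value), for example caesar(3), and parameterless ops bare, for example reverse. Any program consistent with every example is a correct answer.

caesar(7) | reverse

Check, running the answer program on each example:
  "cuuuly" -> "jbbbsf" -> "fsbbbj"
  "oawgzwhroxs" -> "vhdngdoyvez" -> "zevyodgndhv"
  "wzyjplzknyix" -> "dgfqwsgrufpe" -> "epfurgswqfgd"
  "jrbkrsbpvm" -> "qyiryziwct" -> "tcwizyriyq"
  "qddgisrastll" -> "xkknpzyhzass" -> "ssazhyzpnkkx"
  "nrhsknsgl" -> "uyozruzns" -> "snzurzoyu"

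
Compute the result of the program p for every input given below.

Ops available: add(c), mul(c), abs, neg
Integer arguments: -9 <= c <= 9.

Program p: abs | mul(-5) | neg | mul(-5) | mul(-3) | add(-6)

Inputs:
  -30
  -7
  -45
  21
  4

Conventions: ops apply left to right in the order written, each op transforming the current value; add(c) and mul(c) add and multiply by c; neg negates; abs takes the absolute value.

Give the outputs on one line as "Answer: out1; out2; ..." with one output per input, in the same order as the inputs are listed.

Execution, op by op:
  -30 -> 30 -> -150 -> 150 -> -750 -> 2250 -> 2244
  -7 -> 7 -> -35 -> 35 -> -175 -> 525 -> 519
  -45 -> 45 -> -225 -> 225 -> -1125 -> 3375 -> 3369
  21 -> 21 -> -105 -> 105 -> -525 -> 1575 -> 1569
  4 -> 4 -> -20 -> 20 -> -100 -> 300 -> 294

2244; 519; 3369; 1569; 294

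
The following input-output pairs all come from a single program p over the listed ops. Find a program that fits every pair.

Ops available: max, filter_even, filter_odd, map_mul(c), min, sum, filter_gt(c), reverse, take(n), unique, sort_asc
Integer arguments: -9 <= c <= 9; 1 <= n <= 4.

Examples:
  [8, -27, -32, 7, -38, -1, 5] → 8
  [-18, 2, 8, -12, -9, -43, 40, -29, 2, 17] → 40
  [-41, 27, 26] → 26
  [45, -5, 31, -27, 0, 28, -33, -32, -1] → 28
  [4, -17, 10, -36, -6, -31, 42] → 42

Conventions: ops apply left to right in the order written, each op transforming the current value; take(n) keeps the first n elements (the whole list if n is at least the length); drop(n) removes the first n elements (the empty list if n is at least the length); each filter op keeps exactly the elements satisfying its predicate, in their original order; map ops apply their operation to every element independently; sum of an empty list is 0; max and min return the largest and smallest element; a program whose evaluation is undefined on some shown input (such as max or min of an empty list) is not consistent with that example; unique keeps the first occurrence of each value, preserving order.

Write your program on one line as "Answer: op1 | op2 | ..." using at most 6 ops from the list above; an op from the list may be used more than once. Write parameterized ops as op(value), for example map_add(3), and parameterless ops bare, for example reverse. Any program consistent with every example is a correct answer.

filter_even | sort_asc | reverse | filter_gt(1) | max

Check, running the answer program on each example:
  [8, -27, -32, 7, -38, -1, 5] -> [8, -32, -38] -> [-38, -32, 8] -> [8, -32, -38] -> [8] -> 8
  [-18, 2, 8, -12, -9, -43, 40, -29, 2, 17] -> [-18, 2, 8, -12, 40, 2] -> [-18, -12, 2, 2, 8, 40] -> [40, 8, 2, 2, -12, -18] -> [40, 8, 2, 2] -> 40
  [-41, 27, 26] -> [26] -> [26] -> [26] -> [26] -> 26
  [45, -5, 31, -27, 0, 28, -33, -32, -1] -> [0, 28, -32] -> [-32, 0, 28] -> [28, 0, -32] -> [28] -> 28
  [4, -17, 10, -36, -6, -31, 42] -> [4, 10, -36, -6, 42] -> [-36, -6, 4, 10, 42] -> [42, 10, 4, -6, -36] -> [42, 10, 4] -> 42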